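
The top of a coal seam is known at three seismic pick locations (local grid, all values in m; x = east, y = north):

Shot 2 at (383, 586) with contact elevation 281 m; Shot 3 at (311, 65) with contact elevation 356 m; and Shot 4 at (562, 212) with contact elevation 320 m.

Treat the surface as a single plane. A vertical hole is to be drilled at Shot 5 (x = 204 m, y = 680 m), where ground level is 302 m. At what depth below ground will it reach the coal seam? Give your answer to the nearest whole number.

22 m

Two edge vectors: Shot 2→Shot 3 = (-72, -521, 75), Shot 2→Shot 4 = (179, -374, 39).
Normal n = (Shot 2→Shot 3) × (Shot 2→Shot 4) = (7731, 16233, 120187).
So ∂z/∂x = −n_x/n_z = −0.06432 and ∂z/∂y = −n_y/n_z = −0.13506.
Intercept c from Shot 2: 281 + 24.64 + 79.15 = 384.78.
At (204, 680): z_contact = −13.1 − 91.8 + 384.78 = 279.8 m.
Depth below ground = 302 − 279.8 = 22 m.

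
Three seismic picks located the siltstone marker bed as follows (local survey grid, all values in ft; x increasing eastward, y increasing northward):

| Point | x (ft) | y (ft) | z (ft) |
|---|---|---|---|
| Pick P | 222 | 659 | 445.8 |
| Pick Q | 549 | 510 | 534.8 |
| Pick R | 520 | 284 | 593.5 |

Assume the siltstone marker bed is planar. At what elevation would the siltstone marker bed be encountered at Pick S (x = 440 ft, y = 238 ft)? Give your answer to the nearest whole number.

595 ft

Two edge vectors: Pick P→Pick Q = (327, -149, 89), Pick P→Pick R = (298, -375, 147.7).
Normal n = (Pick P→Pick Q) × (Pick P→Pick R) = (11367.7, -21775.9, -78223).
So ∂z/∂x = −n_x/n_z = 0.14532 and ∂z/∂y = −n_y/n_z = −0.27838.
Intercept c from Pick P: 445.8 − 32.26 + 183.45 = 596.99.
At (440, 238): z = 63.9 − 66.3 + 596.99 = 594.7 ft.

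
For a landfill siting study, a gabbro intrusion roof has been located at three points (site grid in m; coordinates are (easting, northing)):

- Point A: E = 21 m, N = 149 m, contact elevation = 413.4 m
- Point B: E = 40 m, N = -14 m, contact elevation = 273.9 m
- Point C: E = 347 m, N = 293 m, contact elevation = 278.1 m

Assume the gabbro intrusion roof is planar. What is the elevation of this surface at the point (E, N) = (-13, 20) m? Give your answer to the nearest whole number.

340 m

Two edge vectors: Point A→Point B = (19, -163, -139.5), Point A→Point C = (326, 144, -135.3).
Normal n = (Point A→Point B) × (Point A→Point C) = (42141.9, -42906.3, 55874).
So ∂z/∂E = −n_x/n_z = −0.75423 and ∂z/∂N = −n_y/n_z = 0.76791.
Intercept c from Point A: 413.4 + 15.84 − 114.42 = 314.82.
At (-13, 20): z = 9.8 + 15.4 + 314.82 = 340.0 m.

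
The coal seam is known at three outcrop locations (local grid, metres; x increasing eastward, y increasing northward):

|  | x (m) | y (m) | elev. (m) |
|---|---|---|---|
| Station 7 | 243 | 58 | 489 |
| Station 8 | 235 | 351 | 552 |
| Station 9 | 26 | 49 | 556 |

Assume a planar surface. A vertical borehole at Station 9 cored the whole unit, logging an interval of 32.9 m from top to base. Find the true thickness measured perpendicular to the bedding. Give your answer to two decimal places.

30.77 m

Let the plane be z = a·x + b·y + c.
Station 8−Station 7: −8a + 293b = 63;  Station 9−Station 7: −217a − 9b = 67.
Solving gives a = −0.31731, b = 0.20635.
|∇z| = √(a²+b²) = 0.37851, so dip δ = arctan(0.37851) = 20.73°.
True thickness = vertical thickness × cos δ = 32.9 × cos 20.73° = 30.77 m.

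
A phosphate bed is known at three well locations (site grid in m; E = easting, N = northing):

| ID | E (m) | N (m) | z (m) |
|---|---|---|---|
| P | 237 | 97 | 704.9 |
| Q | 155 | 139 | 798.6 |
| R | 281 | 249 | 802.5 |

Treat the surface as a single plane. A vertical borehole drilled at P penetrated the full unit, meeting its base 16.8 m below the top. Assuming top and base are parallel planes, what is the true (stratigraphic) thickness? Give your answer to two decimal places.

Two edge vectors: P→Q = (-82, 42, 93.7), P→R = (44, 152, 97.6).
Normal n = (P→Q) × (P→R) = (-10143.2, 12126, -14312).
So ∂z/∂E = −n_x/n_z = −0.70872 and ∂z/∂N = −n_y/n_z = 0.84726.
|∇z| = √(a²+b²) = 1.10460, so dip δ = arctan(1.10460) = 47.85°.
True thickness = vertical thickness × cos δ = 16.8 × cos 47.85° = 11.28 m.

11.28 m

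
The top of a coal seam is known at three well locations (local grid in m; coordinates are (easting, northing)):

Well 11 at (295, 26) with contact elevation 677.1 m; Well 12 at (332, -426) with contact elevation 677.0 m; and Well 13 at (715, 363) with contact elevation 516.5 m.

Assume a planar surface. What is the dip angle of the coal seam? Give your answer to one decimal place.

Two edge vectors: Well 11→Well 12 = (37, -452, -0.1), Well 11→Well 13 = (420, 337, -160.6).
Normal n = (Well 11→Well 12) × (Well 11→Well 13) = (72624.9, 5900.2, 202309).
So ∂z/∂E = −n_x/n_z = −0.35898 and ∂z/∂N = −n_y/n_z = −0.02916.
Gradient magnitude |∇z| = √(a² + b²) = √(0.12887 + 0.00085) = 0.36016.
True dip = arctan(0.36016) = 19.8°, dipping toward E (azimuth ≈ 085°).

19.8°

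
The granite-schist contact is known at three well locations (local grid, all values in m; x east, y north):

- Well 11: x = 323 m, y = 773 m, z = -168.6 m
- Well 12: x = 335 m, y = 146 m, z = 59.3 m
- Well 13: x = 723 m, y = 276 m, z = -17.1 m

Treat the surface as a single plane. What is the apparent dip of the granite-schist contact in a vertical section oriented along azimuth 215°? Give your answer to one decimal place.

18.9°

Let the plane be z = a·x + b·y + c.
Well 12−Well 11: 12a − 627b = 227.9;  Well 13−Well 11: 400a − 497b = 151.5.
Solving gives a = −0.07465, b = −0.36491.
Unit vector along 215° is (sin 215°, cos 215°) = (-0.5736, -0.8192).
Slope in that direction = a·(-0.5736) + b·(-0.8192) = 0.34173.
Apparent dip = arctan|0.34173| = 18.9° (true dip is 20.4°, so apparent ≤ true as expected).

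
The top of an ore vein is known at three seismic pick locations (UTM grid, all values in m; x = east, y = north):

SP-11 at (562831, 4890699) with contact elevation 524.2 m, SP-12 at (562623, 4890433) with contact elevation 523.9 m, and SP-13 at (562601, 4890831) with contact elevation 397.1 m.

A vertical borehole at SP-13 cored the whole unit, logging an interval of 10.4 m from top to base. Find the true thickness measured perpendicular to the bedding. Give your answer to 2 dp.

9.36 m

Two edge vectors: SP-11→SP-12 = (-208, -266, -0.3), SP-11→SP-13 = (-230, 132, -127.1).
Normal n = (SP-11→SP-12) × (SP-11→SP-13) = (33848.2, -26367.8, -88636).
So ∂z/∂x = −n_x/n_z = 0.38188 and ∂z/∂y = −n_y/n_z = −0.29748.
|∇z| = √(a²+b²) = 0.48407, so dip δ = arctan(0.48407) = 25.83°.
True thickness = vertical thickness × cos δ = 10.4 × cos 25.83° = 9.36 m.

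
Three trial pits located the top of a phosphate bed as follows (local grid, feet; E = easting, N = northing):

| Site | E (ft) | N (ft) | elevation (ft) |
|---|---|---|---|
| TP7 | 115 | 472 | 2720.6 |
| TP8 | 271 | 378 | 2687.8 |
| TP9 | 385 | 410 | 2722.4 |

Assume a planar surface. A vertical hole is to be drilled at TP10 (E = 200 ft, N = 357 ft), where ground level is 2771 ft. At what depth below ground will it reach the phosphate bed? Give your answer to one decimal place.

Two edge vectors: TP7→TP8 = (156, -94, -32.8), TP7→TP9 = (270, -62, 1.8).
Normal n = (TP7→TP8) × (TP7→TP9) = (-2202.8, -9136.8, 15708).
So ∂z/∂E = −n_x/n_z = 0.14023 and ∂z/∂N = −n_y/n_z = 0.58167.
Intercept c from TP7: 2720.6 − 16.13 − 274.55 = 2429.93.
At (200, 357): z_contact = 28.05 + 207.65 + 2429.93 = 2665.63 ft.
Depth below ground = 2771 − 2665.63 = 105.4 ft.

105.4 ft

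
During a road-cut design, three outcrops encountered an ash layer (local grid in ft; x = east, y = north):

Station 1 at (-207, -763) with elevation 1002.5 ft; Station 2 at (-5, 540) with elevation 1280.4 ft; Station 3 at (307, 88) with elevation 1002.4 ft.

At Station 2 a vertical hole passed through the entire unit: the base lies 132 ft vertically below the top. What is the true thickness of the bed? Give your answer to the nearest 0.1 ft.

Let the plane be z = a·x + b·y + c.
Station 2−Station 1: 202a + 1303b = 277.9;  Station 3−Station 1: 514a + 851b = −0.1.
Solving gives a = −0.47530, b = 0.28696.
|∇z| = √(a²+b²) = 0.55521, so dip δ = arctan(0.55521) = 29.04°.
True thickness = vertical thickness × cos δ = 132 × cos 29.04° = 115.4 ft.

115.4 ft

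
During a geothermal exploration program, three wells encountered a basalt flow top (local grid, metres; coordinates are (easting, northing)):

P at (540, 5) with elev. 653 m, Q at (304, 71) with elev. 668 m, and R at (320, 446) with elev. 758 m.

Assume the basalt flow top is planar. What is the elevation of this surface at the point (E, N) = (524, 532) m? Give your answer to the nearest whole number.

779 m

Two edge vectors: P→Q = (-236, 66, 15), P→R = (-220, 441, 105).
Normal n = (P→Q) × (P→R) = (315, 21480, -89556).
So ∂z/∂E = −n_x/n_z = 0.00352 and ∂z/∂N = −n_y/n_z = 0.23985.
Intercept c from P: 653 − 1.90 − 1.20 = 649.90.
At (524, 532): z = 1.8 + 127.6 + 649.90 = 779.3 m.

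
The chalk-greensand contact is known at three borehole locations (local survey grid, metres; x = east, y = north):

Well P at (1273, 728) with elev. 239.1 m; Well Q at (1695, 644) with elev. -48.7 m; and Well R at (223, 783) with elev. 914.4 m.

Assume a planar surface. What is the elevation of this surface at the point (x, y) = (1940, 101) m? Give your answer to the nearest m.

Two edge vectors: Well P→Well Q = (422, -84, -287.8), Well P→Well R = (-1050, 55, 675.3).
Normal n = (Well P→Well Q) × (Well P→Well R) = (-40896.2, 17213.4, -64990).
So ∂z/∂x = −n_x/n_z = −0.62927 and ∂z/∂y = −n_y/n_z = 0.26486.
Intercept c from Well P: 239.1 + 801.06 − 192.82 = 847.34.
At (1940, 101): z = −1220.8 + 26.8 + 847.34 = -346.7 m.

-347 m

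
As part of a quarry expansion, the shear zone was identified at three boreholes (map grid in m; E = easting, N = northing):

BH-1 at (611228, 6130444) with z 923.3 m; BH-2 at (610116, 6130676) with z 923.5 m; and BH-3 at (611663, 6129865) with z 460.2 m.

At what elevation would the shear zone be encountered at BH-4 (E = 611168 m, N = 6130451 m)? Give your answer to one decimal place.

918.1 m

Let the plane be z = a·E + b·N + c.
BH-2−BH-1: −1112a + 232b = 0.2;  BH-3−BH-1: 435a − 579b = −463.1.
Solving gives a = 0.197675198, b = 0.948339743.
Then c = 923.3 − a·611228 − b·6130444 = −5933645.00.
At (611168, 6130451): z = 120812.8 + 5813750.3 − 5933645.00 = 918.1 m.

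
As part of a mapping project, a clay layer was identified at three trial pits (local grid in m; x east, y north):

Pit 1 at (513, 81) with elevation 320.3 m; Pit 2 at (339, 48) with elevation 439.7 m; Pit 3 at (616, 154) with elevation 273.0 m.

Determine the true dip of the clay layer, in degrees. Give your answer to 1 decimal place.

Two edge vectors: Pit 1→Pit 2 = (-174, -33, 119.4), Pit 1→Pit 3 = (103, 73, -47.3).
Normal n = (Pit 1→Pit 2) × (Pit 1→Pit 3) = (-7155.3, 4068, -9303).
So ∂z/∂x = −n_x/n_z = −0.76914 and ∂z/∂y = −n_y/n_z = 0.43728.
Gradient magnitude |∇z| = √(a² + b²) = √(0.59157 + 0.19121) = 0.88475.
True dip = arctan(0.88475) = 41.5°, dipping toward ESE (azimuth ≈ 120°).

41.5°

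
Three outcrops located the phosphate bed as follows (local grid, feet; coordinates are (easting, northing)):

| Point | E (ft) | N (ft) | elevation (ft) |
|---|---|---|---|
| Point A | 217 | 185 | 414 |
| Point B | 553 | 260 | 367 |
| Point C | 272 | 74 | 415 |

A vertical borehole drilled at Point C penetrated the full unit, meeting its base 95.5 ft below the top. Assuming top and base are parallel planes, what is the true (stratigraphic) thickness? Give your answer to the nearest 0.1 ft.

94.5 ft

Let the plane be z = a·E + b·N + c.
Point B−Point A: 336a + 75b = −47;  Point C−Point A: 55a − 111b = 1.
Solving gives a = −0.12414, b = −0.07052.
|∇z| = √(a²+b²) = 0.14277, so dip δ = arctan(0.14277) = 8.13°.
True thickness = vertical thickness × cos δ = 95.5 × cos 8.13° = 94.5 ft.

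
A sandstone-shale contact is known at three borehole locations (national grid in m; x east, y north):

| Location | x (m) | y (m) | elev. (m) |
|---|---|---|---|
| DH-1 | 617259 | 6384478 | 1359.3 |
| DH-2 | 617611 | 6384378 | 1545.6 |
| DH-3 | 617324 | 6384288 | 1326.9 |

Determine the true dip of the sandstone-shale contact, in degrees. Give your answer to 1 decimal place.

36.8°

Let the plane be z = a·x + b·y + c.
DH-2−DH-1: 352a − 100b = 186.3;  DH-3−DH-1: 65a − 190b = −32.4.
Solving gives a = 0.63990, b = 0.38944.
Gradient magnitude |∇z| = √(a² + b²) = √(0.40947 + 0.15166) = 0.74909.
True dip = arctan(0.74909) = 36.8°, dipping toward WSW (azimuth ≈ 239°).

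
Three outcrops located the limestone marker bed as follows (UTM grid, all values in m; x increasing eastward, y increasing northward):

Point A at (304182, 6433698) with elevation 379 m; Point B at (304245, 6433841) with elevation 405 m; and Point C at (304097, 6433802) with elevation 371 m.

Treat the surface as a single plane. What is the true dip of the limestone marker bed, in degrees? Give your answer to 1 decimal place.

12.7°

Let the plane be z = a·x + b·y + c.
Point B−Point A: 63a + 143b = 26;  Point C−Point A: −85a + 104b = −8.
Solving gives a = 0.20570, b = 0.09120.
Gradient magnitude |∇z| = √(a² + b²) = √(0.04231 + 0.00832) = 0.22501.
True dip = arctan(0.22501) = 12.7°, dipping toward WSW (azimuth ≈ 246°).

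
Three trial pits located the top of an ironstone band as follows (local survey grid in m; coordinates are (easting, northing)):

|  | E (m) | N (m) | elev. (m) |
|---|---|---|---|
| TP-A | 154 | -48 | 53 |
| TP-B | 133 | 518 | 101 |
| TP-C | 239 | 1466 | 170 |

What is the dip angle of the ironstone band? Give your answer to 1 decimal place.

Let the plane be z = a·E + b·N + c.
TP-B−TP-A: −21a + 566b = 48;  TP-C−TP-A: 85a + 1514b = 117.
Solving gives a = −0.08072, b = 0.08181.
Gradient magnitude |∇z| = √(a² + b²) = √(0.00652 + 0.00669) = 0.11493.
True dip = arctan(0.11493) = 6.6°, dipping toward SE (azimuth ≈ 135°).

6.6°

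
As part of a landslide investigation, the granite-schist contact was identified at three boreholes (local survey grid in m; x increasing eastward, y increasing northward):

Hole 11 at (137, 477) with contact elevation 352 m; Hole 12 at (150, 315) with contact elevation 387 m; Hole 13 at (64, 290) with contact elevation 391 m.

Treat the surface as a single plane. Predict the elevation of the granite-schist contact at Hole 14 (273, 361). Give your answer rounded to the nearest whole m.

379 m

Let the plane be z = a·x + b·y + c.
Hole 12−Hole 11: 13a − 162b = 35;  Hole 13−Hole 11: −73a − 187b = 39.
Solving gives a = 0.01592, b = −0.21477.
Then c = 352 − a·137 − b·477 = 452.26.
At (273, 361): z = 4.3 − 77.5 + 452.26 = 379.1 m.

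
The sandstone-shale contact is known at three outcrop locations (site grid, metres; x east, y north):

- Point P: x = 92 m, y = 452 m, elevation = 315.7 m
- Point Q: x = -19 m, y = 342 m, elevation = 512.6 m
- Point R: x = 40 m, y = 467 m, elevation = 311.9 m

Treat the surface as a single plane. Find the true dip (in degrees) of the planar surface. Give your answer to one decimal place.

56.0°

Let the plane be z = a·x + b·y + c.
Point Q−Point P: −111a − 110b = 196.9;  Point R−Point P: −52a + 15b = −3.8.
Solving gives a = −0.34333, b = −1.44355.
Gradient magnitude |∇z| = √(a² + b²) = √(0.11788 + 2.08383) = 1.48381.
True dip = arctan(1.48381) = 56.0°, dipping toward NNE (azimuth ≈ 013°).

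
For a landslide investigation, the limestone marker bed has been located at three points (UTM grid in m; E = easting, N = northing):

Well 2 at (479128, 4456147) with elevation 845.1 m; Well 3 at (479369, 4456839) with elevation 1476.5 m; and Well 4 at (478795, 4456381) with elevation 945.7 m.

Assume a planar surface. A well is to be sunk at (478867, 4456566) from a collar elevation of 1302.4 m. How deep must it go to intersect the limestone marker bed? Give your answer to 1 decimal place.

Two edge vectors: Well 2→Well 3 = (241, 692, 631.4), Well 2→Well 4 = (-333, 234, 100.6).
Normal n = (Well 2→Well 3) × (Well 2→Well 4) = (-78132.4, -234500.8, 286830).
So ∂z/∂E = −n_x/n_z = 0.272399679 and ∂z/∂N = −n_y/n_z = 0.817560227.
Intercept c from Well 2: 845.1 − 130514.31 − 3643168.55 = −3772837.77.
At (478867, 4456566): z_contact = 130443.22 + 3643511.11 − 3772837.77 = 1116.56 m.
Depth below ground = 1302.4 − 1116.56 = 185.8 m.

185.8 m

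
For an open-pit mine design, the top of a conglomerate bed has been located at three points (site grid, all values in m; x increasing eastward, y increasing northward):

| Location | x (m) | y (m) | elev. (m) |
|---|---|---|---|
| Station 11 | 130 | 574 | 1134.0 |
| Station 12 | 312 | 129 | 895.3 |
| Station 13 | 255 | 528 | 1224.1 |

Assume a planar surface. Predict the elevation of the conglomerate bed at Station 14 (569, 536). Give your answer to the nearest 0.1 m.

Let the plane be z = a·x + b·y + c.
Station 12−Station 11: 182a − 445b = −238.7;  Station 13−Station 11: 125a − 46b = 90.1.
Solving gives a = 1.08088, b = 0.97847.
Then c = 1134 − a·130 − b·574 = 431.84.
At (569, 536): z = 615.0 + 524.5 + 431.84 = 1571.3 m.

1571.3 m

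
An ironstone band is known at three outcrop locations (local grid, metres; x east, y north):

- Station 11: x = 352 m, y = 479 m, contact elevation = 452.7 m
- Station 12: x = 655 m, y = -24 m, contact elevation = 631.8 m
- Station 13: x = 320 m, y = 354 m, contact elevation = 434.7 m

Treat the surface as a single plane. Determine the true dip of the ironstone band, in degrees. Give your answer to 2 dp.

Let the plane be z = a·x + b·y + c.
Station 12−Station 11: 303a − 503b = 179.1;  Station 13−Station 11: −32a − 125b = −18.
Solving gives a = 0.58256, b = −0.00514.
Gradient magnitude |∇z| = √(a² + b²) = √(0.33938 + 0.00003) = 0.58259.
True dip = arctan(0.58259) = 30.22°, dipping toward W (azimuth ≈ 271°).

30.22°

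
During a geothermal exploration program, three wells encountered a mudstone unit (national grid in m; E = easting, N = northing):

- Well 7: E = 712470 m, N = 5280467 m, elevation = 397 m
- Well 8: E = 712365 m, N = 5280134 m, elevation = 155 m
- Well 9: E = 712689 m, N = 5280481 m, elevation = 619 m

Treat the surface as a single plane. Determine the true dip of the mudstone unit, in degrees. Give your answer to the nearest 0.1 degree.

Let the plane be z = a·E + b·N + c.
Well 8−Well 7: −105a − 333b = −242;  Well 9−Well 7: 219a + 14b = 222.
Solving gives a = 0.98714, b = 0.41547.
Gradient magnitude |∇z| = √(a² + b²) = √(0.97444 + 0.17261) = 1.07101.
True dip = arctan(1.07101) = 47.0°, dipping toward WSW (azimuth ≈ 247°).

47.0°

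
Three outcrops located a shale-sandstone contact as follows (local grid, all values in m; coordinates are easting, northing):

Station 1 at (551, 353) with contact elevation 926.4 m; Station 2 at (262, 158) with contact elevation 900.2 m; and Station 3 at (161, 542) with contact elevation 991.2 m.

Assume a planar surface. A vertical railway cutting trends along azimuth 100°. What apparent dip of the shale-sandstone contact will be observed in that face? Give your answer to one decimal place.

5.5°

Two edge vectors: Station 1→Station 2 = (-289, -195, -26.2), Station 1→Station 3 = (-390, 189, 64.8).
Normal n = (Station 1→Station 2) × (Station 1→Station 3) = (-7684.2, 28945.2, -130671).
So ∂z/∂easting = −n_x/n_z = −0.05881 and ∂z/∂northing = −n_y/n_z = 0.22151.
Unit vector along 100° is (sin 100°, cos 100°) = (0.9848, -0.1736).
Slope in that direction = a·(0.9848) + b·(-0.1736) = −0.09638.
Apparent dip = arctan|0.09638| = 5.5° (true dip is 12.9°, so apparent ≤ true as expected).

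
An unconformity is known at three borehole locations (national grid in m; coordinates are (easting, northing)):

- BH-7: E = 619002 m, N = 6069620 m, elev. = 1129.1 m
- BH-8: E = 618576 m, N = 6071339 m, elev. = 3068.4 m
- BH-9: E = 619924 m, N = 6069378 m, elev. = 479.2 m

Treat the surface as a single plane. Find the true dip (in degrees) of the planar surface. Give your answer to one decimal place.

Two edge vectors: BH-7→BH-8 = (-426, 1719, 1939.3), BH-7→BH-9 = (922, -242, -649.9).
Normal n = (BH-7→BH-8) × (BH-7→BH-9) = (-647867.5, 1511177.2, -1481826).
So ∂z/∂E = −n_x/n_z = −0.43721 and ∂z/∂N = −n_y/n_z = 1.01981.
Gradient magnitude |∇z| = √(a² + b²) = √(0.19115 + 1.04001) = 1.10958.
True dip = arctan(1.10958) = 48.0°, dipping toward SSE (azimuth ≈ 157°).

48.0°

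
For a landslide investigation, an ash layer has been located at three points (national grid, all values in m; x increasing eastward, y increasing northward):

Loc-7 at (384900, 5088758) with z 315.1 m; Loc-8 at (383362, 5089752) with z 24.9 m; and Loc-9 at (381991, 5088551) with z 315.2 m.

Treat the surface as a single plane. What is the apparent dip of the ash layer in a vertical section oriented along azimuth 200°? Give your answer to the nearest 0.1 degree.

13.5°

Let the plane be z = a·x + b·y + c.
Loc-8−Loc-7: −1538a + 994b = −290.2;  Loc-9−Loc-7: −2909a − 207b = 0.1.
Solving gives a = 0.01868, b = −0.26304.
Unit vector along 200° is (sin 200°, cos 200°) = (-0.3420, -0.9397).
Slope in that direction = a·(-0.3420) + b·(-0.9397) = 0.24079.
Apparent dip = arctan|0.24079| = 13.5° (true dip is 14.8°, so apparent ≤ true as expected).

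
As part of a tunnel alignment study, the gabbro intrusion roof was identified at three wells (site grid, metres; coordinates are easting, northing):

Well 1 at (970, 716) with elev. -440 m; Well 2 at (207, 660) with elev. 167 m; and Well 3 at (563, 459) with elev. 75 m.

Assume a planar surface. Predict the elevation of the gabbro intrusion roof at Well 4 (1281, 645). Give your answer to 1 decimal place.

-608.4 m

Let the plane be z = a·easting + b·northing + c.
Well 2−Well 1: −763a − 56b = 607;  Well 3−Well 1: −407a − 257b = 515.
Solving gives a = −0.733755, b = −0.841874.
Then c = -440 − a·970 − b·716 = 874.52.
At (1281, 645): z = −939.9 − 543.0 + 874.52 = -608.4 m.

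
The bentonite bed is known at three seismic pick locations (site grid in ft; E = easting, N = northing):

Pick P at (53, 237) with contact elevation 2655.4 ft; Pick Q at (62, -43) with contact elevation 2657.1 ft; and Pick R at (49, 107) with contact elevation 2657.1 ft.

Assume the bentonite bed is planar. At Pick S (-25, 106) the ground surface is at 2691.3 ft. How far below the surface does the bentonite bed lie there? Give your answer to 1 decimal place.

Two edge vectors: Pick P→Pick Q = (9, -280, 1.7), Pick P→Pick R = (-4, -130, 1.7).
Normal n = (Pick P→Pick Q) × (Pick P→Pick R) = (-255, -22.1, -2290).
So ∂z/∂E = −n_x/n_z = −0.11135 and ∂z/∂N = −n_y/n_z = −0.00965.
Intercept c from Pick P: 2655.4 + 5.90 + 2.29 = 2663.59.
At (-25, 106): z_contact = 2.78 − 1.02 + 2663.59 = 2665.35 ft.
Depth below ground = 2691.3 − 2665.35 = 26.0 ft.

26.0 ft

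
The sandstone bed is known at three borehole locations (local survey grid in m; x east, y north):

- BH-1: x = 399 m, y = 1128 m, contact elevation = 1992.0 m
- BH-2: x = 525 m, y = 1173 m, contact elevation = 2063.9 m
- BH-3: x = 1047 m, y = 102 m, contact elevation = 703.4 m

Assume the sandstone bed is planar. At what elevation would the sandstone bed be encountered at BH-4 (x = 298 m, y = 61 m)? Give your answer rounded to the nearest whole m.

575 m

Let the plane be z = a·x + b·y + c.
BH-2−BH-1: 126a + 45b = 71.9;  BH-3−BH-1: 648a − 1026b = −1288.6.
Solving gives a = 0.09961, b = 1.31886.
Then c = 1992 − a·399 − b·1128 = 464.58.
At (298, 61): z = 29.7 + 80.5 + 464.58 = 574.7 m.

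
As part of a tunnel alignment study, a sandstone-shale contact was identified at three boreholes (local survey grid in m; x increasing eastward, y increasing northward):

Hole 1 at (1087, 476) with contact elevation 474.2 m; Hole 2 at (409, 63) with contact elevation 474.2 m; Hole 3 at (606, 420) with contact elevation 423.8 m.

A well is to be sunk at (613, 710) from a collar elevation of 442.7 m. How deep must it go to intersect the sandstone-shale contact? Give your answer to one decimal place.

79.7 m

Two edge vectors: Hole 1→Hole 2 = (-678, -413, 0), Hole 1→Hole 3 = (-481, -56, -50.4).
Normal n = (Hole 1→Hole 2) × (Hole 1→Hole 3) = (20815.2, -34171.2, -160685).
So ∂z/∂x = −n_x/n_z = 0.129540 and ∂z/∂y = −n_y/n_z = −0.212660.
Intercept c from Hole 1: 474.2 − 140.81 + 101.23 = 434.62.
At (613, 710): z_contact = 79.41 − 150.99 + 434.62 = 363.04 m.
Depth below ground = 442.7 − 363.04 = 79.7 m.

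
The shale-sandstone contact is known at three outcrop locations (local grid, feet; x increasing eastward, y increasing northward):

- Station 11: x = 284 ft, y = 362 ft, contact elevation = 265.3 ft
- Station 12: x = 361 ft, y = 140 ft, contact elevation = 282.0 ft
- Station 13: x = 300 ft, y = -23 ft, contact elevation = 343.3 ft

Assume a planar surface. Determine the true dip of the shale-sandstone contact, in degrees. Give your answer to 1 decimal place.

25.3°

Two edge vectors: Station 11→Station 12 = (77, -222, 16.7), Station 11→Station 13 = (16, -385, 78).
Normal n = (Station 11→Station 12) × (Station 11→Station 13) = (-10886.5, -5738.8, -26093).
So ∂z/∂x = −n_x/n_z = −0.41722 and ∂z/∂y = −n_y/n_z = −0.21994.
Gradient magnitude |∇z| = √(a² + b²) = √(0.17407 + 0.04837) = 0.47164.
True dip = arctan(0.47164) = 25.3°, dipping toward ENE (azimuth ≈ 062°).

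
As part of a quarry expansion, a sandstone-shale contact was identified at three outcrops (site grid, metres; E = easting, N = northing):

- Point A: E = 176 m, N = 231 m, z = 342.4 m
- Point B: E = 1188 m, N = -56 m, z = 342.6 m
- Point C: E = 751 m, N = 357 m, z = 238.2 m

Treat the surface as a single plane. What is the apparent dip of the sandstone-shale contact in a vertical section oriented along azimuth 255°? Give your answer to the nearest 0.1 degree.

10.9°

Two edge vectors: Point A→Point B = (1012, -287, 0.2), Point A→Point C = (575, 126, -104.2).
Normal n = (Point A→Point B) × (Point A→Point C) = (29880.2, 105565.4, 292537).
So ∂z/∂E = −n_x/n_z = −0.10214 and ∂z/∂N = −n_y/n_z = −0.36086.
Unit vector along 255° is (sin 255°, cos 255°) = (-0.9659, -0.2588).
Slope in that direction = a·(-0.9659) + b·(-0.2588) = 0.19206.
Apparent dip = arctan|0.19206| = 10.9° (true dip is 20.6°, so apparent ≤ true as expected).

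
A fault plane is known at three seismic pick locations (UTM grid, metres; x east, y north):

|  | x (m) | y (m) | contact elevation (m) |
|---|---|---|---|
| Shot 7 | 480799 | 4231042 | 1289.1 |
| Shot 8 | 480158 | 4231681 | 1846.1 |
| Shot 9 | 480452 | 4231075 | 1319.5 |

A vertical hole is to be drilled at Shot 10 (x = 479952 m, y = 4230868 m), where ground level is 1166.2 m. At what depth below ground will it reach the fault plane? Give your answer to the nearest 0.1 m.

Let the plane be z = a·x + b·y + c.
Shot 8−Shot 7: −641a + 639b = 557;  Shot 9−Shot 7: −347a + 33b = 30.4.
Solving gives a = −0.005207897, b = 0.866450294.
Then c = 1289.1 − a·480799 − b·4231042 = −3662194.53.
At (479952, 4230868): z_contact = −2499.54 + 3665836.82 − 3662194.53 = 1142.75 m.
Depth below ground = 1166.2 − 1142.75 = 23.5 m.

23.5 m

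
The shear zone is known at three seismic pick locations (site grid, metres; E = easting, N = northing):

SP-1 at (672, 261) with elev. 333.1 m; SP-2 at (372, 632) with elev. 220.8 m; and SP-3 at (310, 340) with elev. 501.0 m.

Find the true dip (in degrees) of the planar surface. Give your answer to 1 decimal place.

46.3°

Two edge vectors: SP-1→SP-2 = (-300, 371, -112.3), SP-1→SP-3 = (-362, 79, 167.9).
Normal n = (SP-1→SP-2) × (SP-1→SP-3) = (71162.6, 91022.6, 110602).
So ∂z/∂E = −n_x/n_z = −0.64341 and ∂z/∂N = −n_y/n_z = −0.82297.
Gradient magnitude |∇z| = √(a² + b²) = √(0.41398 + 0.67729) = 1.04464.
True dip = arctan(1.04464) = 46.3°, dipping toward NE (azimuth ≈ 038°).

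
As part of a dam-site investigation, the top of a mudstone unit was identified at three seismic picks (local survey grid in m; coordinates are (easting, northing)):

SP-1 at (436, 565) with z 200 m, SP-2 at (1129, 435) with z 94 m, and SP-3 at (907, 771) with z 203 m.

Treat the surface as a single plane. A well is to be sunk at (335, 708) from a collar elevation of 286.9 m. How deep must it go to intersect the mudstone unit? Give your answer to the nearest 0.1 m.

Two edge vectors: SP-1→SP-2 = (693, -130, -106), SP-1→SP-3 = (471, 206, 3).
Normal n = (SP-1→SP-2) × (SP-1→SP-3) = (21446, -52005, 203988).
So ∂z/∂E = −n_x/n_z = −0.105134 and ∂z/∂N = −n_y/n_z = 0.254941.
Intercept c from SP-1: 200 + 45.84 − 144.04 = 101.80.
At (335, 708): z_contact = −35.22 + 180.50 + 101.80 = 247.08 m.
Depth below ground = 286.9 − 247.08 = 39.8 m.

39.8 m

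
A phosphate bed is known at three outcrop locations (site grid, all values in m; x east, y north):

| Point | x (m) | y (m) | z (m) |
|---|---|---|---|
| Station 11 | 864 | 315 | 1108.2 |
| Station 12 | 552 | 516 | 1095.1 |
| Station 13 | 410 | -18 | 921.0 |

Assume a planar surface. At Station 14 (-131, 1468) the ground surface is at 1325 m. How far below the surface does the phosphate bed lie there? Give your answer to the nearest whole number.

121 m

Let the plane be z = a·x + b·y + c.
Station 12−Station 11: −312a + 201b = −13.1;  Station 13−Station 11: −454a − 333b = −187.2.
Solving gives a = 0.21517, b = 0.26881.
Then c = 1108.2 − a·864 − b·315 = 837.62.
At (-131, 1468): z_contact = −28.2 + 394.6 + 837.62 = 1204.1 m.
Depth below ground = 1325 − 1204.1 = 121 m.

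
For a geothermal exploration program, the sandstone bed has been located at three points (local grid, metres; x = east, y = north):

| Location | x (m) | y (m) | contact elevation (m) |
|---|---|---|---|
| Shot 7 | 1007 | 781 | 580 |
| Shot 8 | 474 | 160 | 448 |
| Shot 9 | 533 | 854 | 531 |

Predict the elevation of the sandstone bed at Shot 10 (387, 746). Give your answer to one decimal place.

501.6 m

Two edge vectors: Shot 7→Shot 8 = (-533, -621, -132), Shot 7→Shot 9 = (-474, 73, -49).
Normal n = (Shot 7→Shot 8) × (Shot 7→Shot 9) = (40065, 36451, -333263).
So ∂z/∂x = −n_x/n_z = 0.120220 and ∂z/∂y = −n_y/n_z = 0.109376.
Intercept c from Shot 7: 580 − 121.06 − 85.42 = 373.52.
At (387, 746): z = 46.5 + 81.6 + 373.52 = 501.6 m.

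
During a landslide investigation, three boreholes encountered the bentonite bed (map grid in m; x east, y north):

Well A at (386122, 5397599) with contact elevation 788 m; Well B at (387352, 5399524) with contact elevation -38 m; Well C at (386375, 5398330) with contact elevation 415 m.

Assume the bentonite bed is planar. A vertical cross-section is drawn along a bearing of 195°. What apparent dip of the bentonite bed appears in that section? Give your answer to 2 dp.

27.19°

Let the plane be z = a·x + b·y + c.
Well B−Well A: 1230a + 1925b = −826;  Well C−Well A: 253a + 731b = −373.
Solving gives a = 0.27716, b = −0.60619.
Unit vector along 195° is (sin 195°, cos 195°) = (-0.2588, -0.9659).
Slope in that direction = a·(-0.2588) + b·(-0.9659) = 0.51380.
Apparent dip = arctan|0.51380| = 27.19° (true dip is 33.7°, so apparent ≤ true as expected).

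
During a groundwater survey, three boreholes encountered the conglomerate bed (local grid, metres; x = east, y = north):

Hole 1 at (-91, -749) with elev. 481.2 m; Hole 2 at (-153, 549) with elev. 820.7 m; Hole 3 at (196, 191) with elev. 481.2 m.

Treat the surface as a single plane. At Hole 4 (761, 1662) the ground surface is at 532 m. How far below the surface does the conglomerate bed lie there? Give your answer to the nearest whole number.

137 m

Let the plane be z = a·x + b·y + c.
Hole 2−Hole 1: −62a + 1298b = 339.5;  Hole 3−Hole 1: 287a + 940b = 0.
Solving gives a = −0.74077, b = 0.22617.
Then c = 481.2 − a·-91 − b·-749 = 583.19.
At (761, 1662): z_contact = −563.7 + 375.9 + 583.19 = 395.4 m.
Depth below ground = 532 − 395.4 = 137 m.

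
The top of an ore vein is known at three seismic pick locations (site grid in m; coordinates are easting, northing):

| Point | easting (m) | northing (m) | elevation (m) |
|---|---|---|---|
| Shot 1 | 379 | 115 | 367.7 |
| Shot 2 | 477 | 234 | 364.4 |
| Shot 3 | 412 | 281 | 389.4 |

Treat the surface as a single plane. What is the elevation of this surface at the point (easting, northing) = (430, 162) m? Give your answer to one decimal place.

Let the plane be z = a·easting + b·northing + c.
Shot 2−Shot 1: 98a + 119b = −3.3;  Shot 3−Shot 1: 33a + 166b = 21.7.
Solving gives a = −0.25363, b = 0.18114.
Then c = 367.7 − a·379 − b·115 = 443.00.
At (430, 162): z = −109.1 + 29.3 + 443.00 = 363.3 m.

363.3 m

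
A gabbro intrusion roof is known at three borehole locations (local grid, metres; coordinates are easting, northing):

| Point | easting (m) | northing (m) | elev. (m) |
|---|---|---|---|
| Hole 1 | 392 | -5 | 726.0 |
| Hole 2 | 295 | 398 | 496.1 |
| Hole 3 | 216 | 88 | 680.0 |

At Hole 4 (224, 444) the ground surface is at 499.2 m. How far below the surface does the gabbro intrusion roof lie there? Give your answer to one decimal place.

Let the plane be z = a·easting + b·northing + c.
Hole 2−Hole 1: −97a + 403b = −229.9;  Hole 3−Hole 1: −176a + 93b = −46.
Solving gives a = −0.04592, b = −0.58152.
Then c = 726 − a·392 − b·-5 = 741.09.
At (224, 444): z_contact = −10.29 − 258.20 + 741.09 = 472.61 m.
Depth below ground = 499.2 − 472.61 = 26.6 m.

26.6 m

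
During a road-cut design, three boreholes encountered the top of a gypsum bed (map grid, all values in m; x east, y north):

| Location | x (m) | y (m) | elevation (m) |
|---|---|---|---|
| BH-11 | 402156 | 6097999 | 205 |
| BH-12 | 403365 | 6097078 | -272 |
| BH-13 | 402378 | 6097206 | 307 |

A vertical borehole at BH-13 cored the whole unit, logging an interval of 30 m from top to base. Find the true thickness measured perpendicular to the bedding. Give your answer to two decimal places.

Two edge vectors: BH-11→BH-12 = (1209, -921, -477), BH-11→BH-13 = (222, -793, 102).
Normal n = (BH-11→BH-12) × (BH-11→BH-13) = (-472203, -229212, -754275).
So ∂z/∂x = −n_x/n_z = −0.62604 and ∂z/∂y = −n_y/n_z = −0.30388.
|∇z| = √(a²+b²) = 0.69589, so dip δ = arctan(0.69589) = 34.83°.
True thickness = vertical thickness × cos δ = 30 × cos 34.83° = 24.62 m.

24.62 m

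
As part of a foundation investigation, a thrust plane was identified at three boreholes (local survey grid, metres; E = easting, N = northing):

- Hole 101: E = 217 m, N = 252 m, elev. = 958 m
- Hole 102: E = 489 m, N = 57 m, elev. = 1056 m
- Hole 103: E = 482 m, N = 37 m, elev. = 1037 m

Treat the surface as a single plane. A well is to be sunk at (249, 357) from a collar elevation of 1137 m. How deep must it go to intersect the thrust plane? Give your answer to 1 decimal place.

Let the plane be z = a·E + b·N + c.
Hole 102−Hole 101: 272a − 195b = 98;  Hole 103−Hole 101: 265a − 215b = 79.
Solving gives a = 0.83248, b = 0.65863.
Then c = 958 − a·217 − b·252 = 611.38.
At (249, 357): z_contact = 207.29 + 235.13 + 611.38 = 1053.80 m.
Depth below ground = 1137 − 1053.80 = 83.2 m.

83.2 m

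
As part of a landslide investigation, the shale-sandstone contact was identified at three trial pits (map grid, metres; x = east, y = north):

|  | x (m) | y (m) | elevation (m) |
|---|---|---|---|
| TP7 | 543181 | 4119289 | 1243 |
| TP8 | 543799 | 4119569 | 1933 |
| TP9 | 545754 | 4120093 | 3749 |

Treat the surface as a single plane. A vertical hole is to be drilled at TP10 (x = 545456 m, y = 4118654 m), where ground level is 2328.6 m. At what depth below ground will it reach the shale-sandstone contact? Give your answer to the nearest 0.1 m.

Let the plane be z = a·x + b·y + c.
TP8−TP7: 618a + 280b = 690;  TP9−TP7: 2573a + 804b = 2506.
Solving gives a = 0.657160238, b = 1.013839190.
Then c = 1243 − a·543181 − b·4119289 = −4532010.58.
At (545456, 4118654): z_contact = 358451.99 + 4175652.83 − 4532010.58 = 2094.25 m.
Depth below ground = 2328.6 − 2094.25 = 234.3 m.

234.3 m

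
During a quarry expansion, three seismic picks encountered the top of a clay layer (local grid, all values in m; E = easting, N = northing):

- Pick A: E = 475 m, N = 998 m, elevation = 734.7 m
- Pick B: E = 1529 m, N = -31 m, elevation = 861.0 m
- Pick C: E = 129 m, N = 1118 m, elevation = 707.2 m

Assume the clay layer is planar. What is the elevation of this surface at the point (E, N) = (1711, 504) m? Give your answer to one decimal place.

Let the plane be z = a·E + b·N + c.
Pick B−Pick A: 1054a − 1029b = 126.3;  Pick C−Pick A: −346a + 120b = −27.5.
Solving gives a = 0.057248, b = −0.064102.
Then c = 734.7 − a·475 − b·998 = 771.48.
At (1711, 504): z = 98.0 − 32.3 + 771.48 = 837.1 m.

837.1 m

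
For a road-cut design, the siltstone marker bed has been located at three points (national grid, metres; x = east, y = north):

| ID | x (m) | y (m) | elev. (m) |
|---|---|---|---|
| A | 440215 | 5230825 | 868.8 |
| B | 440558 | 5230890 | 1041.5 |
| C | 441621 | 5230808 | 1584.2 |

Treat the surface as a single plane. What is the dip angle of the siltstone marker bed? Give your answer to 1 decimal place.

27.0°

Two edge vectors: A→B = (343, 65, 172.7), A→C = (1406, -17, 715.4).
Normal n = (A→B) × (A→C) = (49436.9, -2566, -97221).
So ∂z/∂x = −n_x/n_z = 0.50850 and ∂z/∂y = −n_y/n_z = −0.02639.
Gradient magnitude |∇z| = √(a² + b²) = √(0.25857 + 0.00070) = 0.50918.
True dip = arctan(0.50918) = 27.0°, dipping toward W (azimuth ≈ 273°).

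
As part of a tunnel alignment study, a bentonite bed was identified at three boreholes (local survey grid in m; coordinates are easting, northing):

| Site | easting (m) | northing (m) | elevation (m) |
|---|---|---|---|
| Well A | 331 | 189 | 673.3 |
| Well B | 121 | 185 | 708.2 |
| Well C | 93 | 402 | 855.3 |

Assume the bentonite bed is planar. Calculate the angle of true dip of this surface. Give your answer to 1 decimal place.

34.2°

Let the plane be z = a·easting + b·northing + c.
Well B−Well A: −210a − 4b = 34.9;  Well C−Well A: −238a + 213b = 182.
Solving gives a = −0.17866, b = 0.65483.
Gradient magnitude |∇z| = √(a² + b²) = √(0.03192 + 0.42880) = 0.67876.
True dip = arctan(0.67876) = 34.2°, dipping toward SSE (azimuth ≈ 165°).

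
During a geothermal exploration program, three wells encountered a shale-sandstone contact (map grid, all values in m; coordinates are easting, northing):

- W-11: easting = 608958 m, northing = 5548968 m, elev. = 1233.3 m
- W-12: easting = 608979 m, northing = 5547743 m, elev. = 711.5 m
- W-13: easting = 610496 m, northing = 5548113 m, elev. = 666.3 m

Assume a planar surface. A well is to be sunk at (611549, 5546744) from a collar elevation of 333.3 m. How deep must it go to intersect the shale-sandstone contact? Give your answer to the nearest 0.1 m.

Let the plane be z = a·easting + b·northing + c.
W-12−W-11: 21a − 1225b = −521.8;  W-13−W-11: 1538a − 855b = −567.
Solving gives a = −0.133131486, b = 0.423676930.
Then c = 1233.3 − a·608958 − b·5548968 = −2268664.94.
At (611549, 5546744): z_contact = −81416.43 + 2350027.47 − 2268664.94 = -53.90 m.
Depth below ground = 333.3 − (-53.90) = 387.2 m.

387.2 m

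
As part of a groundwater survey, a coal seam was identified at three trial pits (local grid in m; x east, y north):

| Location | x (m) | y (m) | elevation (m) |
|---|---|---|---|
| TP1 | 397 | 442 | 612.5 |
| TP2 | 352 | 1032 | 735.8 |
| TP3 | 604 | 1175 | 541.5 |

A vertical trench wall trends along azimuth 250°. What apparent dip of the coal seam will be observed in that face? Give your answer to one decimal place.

Let the plane be z = a·x + b·y + c.
TP2−TP1: −45a + 590b = 123.3;  TP3−TP1: 207a + 733b = −71.
Solving gives a = −0.85272, b = 0.14395.
Unit vector along 250° is (sin 250°, cos 250°) = (-0.9397, -0.3420).
Slope in that direction = a·(-0.9397) + b·(-0.3420) = 0.75206.
Apparent dip = arctan|0.75206| = 36.9° (true dip is 40.9°, so apparent ≤ true as expected).

36.9°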